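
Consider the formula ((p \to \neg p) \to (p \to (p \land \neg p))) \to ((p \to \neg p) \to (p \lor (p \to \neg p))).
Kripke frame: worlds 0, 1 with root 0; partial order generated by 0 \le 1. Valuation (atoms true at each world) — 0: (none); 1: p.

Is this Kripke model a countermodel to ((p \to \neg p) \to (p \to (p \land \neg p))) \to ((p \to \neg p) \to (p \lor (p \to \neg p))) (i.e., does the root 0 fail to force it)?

0 \Vdash ((p \to \neg p) \to (p \to (p \land \neg p))) \to ((p \to \neg p) \to (p \lor (p \to \neg p))): every world accessible from 0 that forces (p \to \neg p) \to (p \to (p \land \neg p)) (namely 0, 1) also forces (p \to \neg p) \to (p \lor (p \to \neg p)).
So the root 0 forces ((p \to \neg p) \to (p \to (p \land \neg p))) \to ((p \to \neg p) \to (p \lor (p \to \neg p))); the model is not a countermodel.

No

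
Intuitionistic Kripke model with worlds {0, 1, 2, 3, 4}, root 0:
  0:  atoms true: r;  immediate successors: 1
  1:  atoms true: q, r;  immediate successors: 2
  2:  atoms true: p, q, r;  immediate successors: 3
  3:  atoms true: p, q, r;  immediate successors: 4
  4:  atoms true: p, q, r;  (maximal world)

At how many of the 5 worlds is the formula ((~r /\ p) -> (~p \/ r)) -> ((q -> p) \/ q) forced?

0: does not force it — 0 ||-/- ((~r /\ p) -> (~p \/ r)) -> ((q -> p) \/ q): already at 0 itself, 0 ||- (~r /\ p) -> (~p \/ r) but 0 ||-/- (q -> p) \/ q.
1: forces it.
2: forces it.
3: forces it.
4: forces it.
Worlds forcing the formula: {1, 2, 3, 4}.

4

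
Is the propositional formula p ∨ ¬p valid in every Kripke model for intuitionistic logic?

No

This is the law of excluded middle, which is not intuitionistically valid.
A Kripke countermodel: worlds u, v; order generated by u ≤ v; atoms true at each world — u:{}; v:{p}.
u ⊮ p ∨ ¬p: neither disjunct is forced at u.
u lacks atom p, so u ⊮ p.
So the root u does not force the formula.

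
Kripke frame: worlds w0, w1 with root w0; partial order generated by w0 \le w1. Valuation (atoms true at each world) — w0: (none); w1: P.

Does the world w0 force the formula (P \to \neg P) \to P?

Yes

w0 \Vdash (P \to \neg P) \to P vacuously: no world accessible from w0 forces the antecedent P \to \neg P.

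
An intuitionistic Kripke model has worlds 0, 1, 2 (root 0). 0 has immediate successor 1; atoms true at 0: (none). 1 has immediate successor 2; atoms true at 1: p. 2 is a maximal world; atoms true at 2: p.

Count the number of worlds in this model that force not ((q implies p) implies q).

0: forces it.
1: forces it.
2: forces it.
Worlds forcing the formula: {0, 1, 2}.

3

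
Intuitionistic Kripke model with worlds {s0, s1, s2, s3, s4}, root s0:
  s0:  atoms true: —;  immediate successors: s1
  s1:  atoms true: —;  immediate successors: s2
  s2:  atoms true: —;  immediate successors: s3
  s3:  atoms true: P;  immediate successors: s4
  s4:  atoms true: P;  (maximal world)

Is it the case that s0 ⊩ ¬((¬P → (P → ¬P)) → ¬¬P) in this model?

No

s0 ⊮ ¬((¬P → (P → ¬P)) → ¬¬P) since s0 is accessible from s0 and s0 ⊩ (¬P → (P → ¬P)) → ¬¬P.
s0 ⊩ (¬P → (P → ¬P)) → ¬¬P: every world accessible from s0 that forces ¬P → (P → ¬P) (namely s0, s1, s2, s3, s4) also forces ¬¬P.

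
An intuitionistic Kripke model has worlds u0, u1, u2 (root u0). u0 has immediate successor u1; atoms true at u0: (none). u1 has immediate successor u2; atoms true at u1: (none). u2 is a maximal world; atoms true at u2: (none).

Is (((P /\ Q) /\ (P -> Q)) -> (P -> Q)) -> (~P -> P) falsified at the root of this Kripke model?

u0 ||-/- (((P /\ Q) /\ (P -> Q)) -> (P -> Q)) -> (~P -> P): already at u0 itself, u0 ||- ((P /\ Q) /\ (P -> Q)) -> (P -> Q) but u0 ||-/- ~P -> P.
u0 ||-/- ~P -> P: already at u0 itself, u0 ||- ~P but u0 ||-/- P.
u0 lacks atom P, so u0 ||-/- P.
So the root u0 does not force (((P /\ Q) /\ (P -> Q)) -> (P -> Q)) -> (~P -> P); the model is a countermodel.

Yes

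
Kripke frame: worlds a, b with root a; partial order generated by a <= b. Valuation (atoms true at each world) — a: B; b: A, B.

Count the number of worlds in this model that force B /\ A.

a: does not force it — a ||-/- B /\ A since a fails A.
b: forces it.
Worlds forcing the formula: {b}.

1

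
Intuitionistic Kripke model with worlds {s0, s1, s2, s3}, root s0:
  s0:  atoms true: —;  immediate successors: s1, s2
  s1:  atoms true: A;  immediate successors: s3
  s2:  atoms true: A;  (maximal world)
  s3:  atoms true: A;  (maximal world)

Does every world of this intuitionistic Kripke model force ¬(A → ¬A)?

Yes

s0 ⊩ ¬(A → ¬A): no world accessible from s0 forces A → ¬A.
Since the root s0 forces ¬(A → ¬A) and forcing is persistent (monotone upward), every world forces it.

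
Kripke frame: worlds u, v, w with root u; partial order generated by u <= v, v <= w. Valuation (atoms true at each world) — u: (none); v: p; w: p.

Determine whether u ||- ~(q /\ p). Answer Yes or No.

u ||- ~(q /\ p): no world accessible from u forces q /\ p.

Yes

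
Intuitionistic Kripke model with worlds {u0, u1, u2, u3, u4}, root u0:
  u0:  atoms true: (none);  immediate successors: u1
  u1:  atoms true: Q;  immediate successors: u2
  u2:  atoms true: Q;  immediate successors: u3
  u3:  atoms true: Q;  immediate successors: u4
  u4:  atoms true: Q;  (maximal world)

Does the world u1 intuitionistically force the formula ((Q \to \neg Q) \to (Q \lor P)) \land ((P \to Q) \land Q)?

u1 \Vdash ((Q \to \neg Q) \to (Q \lor P)) \land ((P \to Q) \land Q) since u1 forces both conjuncts.

Yes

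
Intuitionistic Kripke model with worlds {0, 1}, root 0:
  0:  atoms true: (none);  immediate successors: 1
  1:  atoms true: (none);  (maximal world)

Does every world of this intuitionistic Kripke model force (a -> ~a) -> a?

No

Not every world: 0 ||-/- (a -> ~a) -> a.
0 ||-/- (a -> ~a) -> a: already at 0 itself, 0 ||- a -> ~a but 0 ||-/- a.
0 lacks atom a, so 0 ||-/- a.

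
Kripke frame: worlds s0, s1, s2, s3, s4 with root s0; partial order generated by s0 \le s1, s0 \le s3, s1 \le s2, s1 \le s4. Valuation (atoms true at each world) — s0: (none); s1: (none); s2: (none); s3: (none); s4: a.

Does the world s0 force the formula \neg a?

s0 \nVdash \neg a since s4 is accessible from s0 and s4 \Vdash a.

No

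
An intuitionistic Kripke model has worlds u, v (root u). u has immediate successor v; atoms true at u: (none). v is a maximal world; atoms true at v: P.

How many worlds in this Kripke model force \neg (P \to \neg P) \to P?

1

u: does not force it — u \nVdash \neg (P \to \neg P) \to P: already at u itself, u \Vdash \neg (P \to \neg P) but u \nVdash P.
v: forces it.
Worlds forcing the formula: {v}.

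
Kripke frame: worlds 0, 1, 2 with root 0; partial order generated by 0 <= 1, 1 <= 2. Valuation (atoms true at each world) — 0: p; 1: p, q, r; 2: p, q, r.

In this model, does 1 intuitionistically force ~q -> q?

Yes

1 ||- ~q -> q vacuously: no world accessible from 1 forces the antecedent ~q.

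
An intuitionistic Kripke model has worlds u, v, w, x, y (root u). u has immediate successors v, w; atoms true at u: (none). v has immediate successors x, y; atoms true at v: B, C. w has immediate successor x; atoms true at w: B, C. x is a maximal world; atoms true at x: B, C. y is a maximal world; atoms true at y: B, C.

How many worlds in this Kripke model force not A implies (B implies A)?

u: does not force it — u does not force not A implies (B implies A): already at u itself, u forces not A but u does not force B implies A.
v: does not force it — v does not force not A implies (B implies A): already at v itself, v forces not A but v does not force B implies A.
w: does not force it.
x: does not force it.
y: does not force it.
Worlds forcing the formula: { }.

0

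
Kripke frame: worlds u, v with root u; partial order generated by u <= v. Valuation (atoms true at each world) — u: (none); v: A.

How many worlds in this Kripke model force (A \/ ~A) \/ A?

u: does not force it — u ||-/- (A \/ ~A) \/ A: neither disjunct is forced at u.
v: forces it.
Worlds forcing the formula: {v}.

1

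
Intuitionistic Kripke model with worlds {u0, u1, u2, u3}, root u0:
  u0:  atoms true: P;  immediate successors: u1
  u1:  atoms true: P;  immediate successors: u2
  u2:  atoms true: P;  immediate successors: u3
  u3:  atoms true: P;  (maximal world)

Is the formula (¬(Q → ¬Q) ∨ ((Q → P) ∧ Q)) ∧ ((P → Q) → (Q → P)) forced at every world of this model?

Not every world: u0 ⊮ (¬(Q → ¬Q) ∨ ((Q → P) ∧ Q)) ∧ ((P → Q) → (Q → P)).
u0 ⊮ (¬(Q → ¬Q) ∨ ((Q → P) ∧ Q)) ∧ ((P → Q) → (Q → P)) since u0 fails ¬(Q → ¬Q) ∨ ((Q → P) ∧ Q).

No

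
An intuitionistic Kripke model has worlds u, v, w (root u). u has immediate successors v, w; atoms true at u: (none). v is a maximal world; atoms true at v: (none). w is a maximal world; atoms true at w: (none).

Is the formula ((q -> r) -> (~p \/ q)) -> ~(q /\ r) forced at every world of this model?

u ||- ((q -> r) -> (~p \/ q)) -> ~(q /\ r): every world accessible from u that forces (q -> r) -> (~p \/ q) (namely u, v, w) also forces ~(q /\ r).
Since the root u forces ((q -> r) -> (~p \/ q)) -> ~(q /\ r) and forcing is persistent (monotone upward), every world forces it.

Yes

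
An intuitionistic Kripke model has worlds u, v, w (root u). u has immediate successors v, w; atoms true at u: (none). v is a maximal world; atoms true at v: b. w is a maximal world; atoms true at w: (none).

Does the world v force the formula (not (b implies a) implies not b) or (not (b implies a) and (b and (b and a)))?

v does not force (not (b implies a) implies not b) or (not (b implies a) and (b and (b and a))): neither disjunct is forced at v.
v does not force not (b implies a) implies not b: already at v itself, v forces not (b implies a) but v does not force not b.
v does not force not b since v is accessible from v and v forces b.

No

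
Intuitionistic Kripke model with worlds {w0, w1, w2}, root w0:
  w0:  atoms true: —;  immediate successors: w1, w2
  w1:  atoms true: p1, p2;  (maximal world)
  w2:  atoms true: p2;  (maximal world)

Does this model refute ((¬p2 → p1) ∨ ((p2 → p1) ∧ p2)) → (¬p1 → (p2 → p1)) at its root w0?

w0 ⊮ ((¬p2 → p1) ∨ ((p2 → p1) ∧ p2)) → (¬p1 → (p2 → p1)): already at w0 itself, w0 ⊩ (¬p2 → p1) ∨ ((p2 → p1) ∧ p2) but w0 ⊮ ¬p1 → (p2 → p1).
w0 ⊮ ¬p1 → (p2 → p1): at the accessible world w2, w2 ⊩ ¬p1 but w2 ⊮ p2 → p1.
w2 ⊮ p2 → p1: already at w2 itself, w2 ⊩ p2 but w2 ⊮ p1.
w2 lacks atom p1, so w2 ⊮ p1.
So the root w0 does not force ((¬p2 → p1) ∨ ((p2 → p1) ∧ p2)) → (¬p1 → (p2 → p1)); the model is a countermodel.

Yes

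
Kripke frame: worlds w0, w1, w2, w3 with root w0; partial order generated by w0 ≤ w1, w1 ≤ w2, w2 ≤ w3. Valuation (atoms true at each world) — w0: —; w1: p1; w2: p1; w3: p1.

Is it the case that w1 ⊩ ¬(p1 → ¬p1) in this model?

Yes

w1 ⊩ ¬(p1 → ¬p1): no world accessible from w1 forces p1 → ¬p1.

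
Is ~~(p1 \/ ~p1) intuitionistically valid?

This is the double negation of excluded middle, which is intuitionistically derivable.
Assuming ~(p1 \/ ~p1): from p1 we'd get p1 \/ ~p1, so ~p1; but then p1 \/ ~p1 again — contradiction. Hence ~~(p1 \/ ~p1).

Yes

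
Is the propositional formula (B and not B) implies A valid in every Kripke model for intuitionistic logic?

This is an instance of ex falso quodlibet, which is intuitionistically derivable.
No world can force both B and not B, so the antecedent B and not B is never forced and the implication holds vacuously at every world.

Yes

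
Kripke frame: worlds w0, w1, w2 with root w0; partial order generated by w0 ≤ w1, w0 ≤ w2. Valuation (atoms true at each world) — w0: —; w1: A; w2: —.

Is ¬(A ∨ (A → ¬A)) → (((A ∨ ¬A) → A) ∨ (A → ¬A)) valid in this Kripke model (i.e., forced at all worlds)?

Yes

w0 ⊩ ¬(A ∨ (A → ¬A)) → (((A ∨ ¬A) → A) ∨ (A → ¬A)) vacuously: no world accessible from w0 forces the antecedent ¬(A ∨ (A → ¬A)).
Since the root w0 forces ¬(A ∨ (A → ¬A)) → (((A ∨ ¬A) → A) ∨ (A → ¬A)) and forcing is persistent (monotone upward), every world forces it.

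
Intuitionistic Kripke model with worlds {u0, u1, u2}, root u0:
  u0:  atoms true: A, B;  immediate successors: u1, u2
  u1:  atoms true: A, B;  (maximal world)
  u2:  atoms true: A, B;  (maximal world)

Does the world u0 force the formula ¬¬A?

Yes

u0 ⊩ ¬¬A: no world accessible from u0 forces ¬A.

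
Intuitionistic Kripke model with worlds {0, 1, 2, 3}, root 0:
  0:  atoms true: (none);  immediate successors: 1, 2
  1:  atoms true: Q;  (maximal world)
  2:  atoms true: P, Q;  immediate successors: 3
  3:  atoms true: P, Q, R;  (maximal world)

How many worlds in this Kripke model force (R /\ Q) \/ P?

2

0: does not force it — 0 ||-/- (R /\ Q) \/ P: neither disjunct is forced at 0.
1: does not force it.
2: forces it.
3: forces it.
Worlds forcing the formula: {2, 3}.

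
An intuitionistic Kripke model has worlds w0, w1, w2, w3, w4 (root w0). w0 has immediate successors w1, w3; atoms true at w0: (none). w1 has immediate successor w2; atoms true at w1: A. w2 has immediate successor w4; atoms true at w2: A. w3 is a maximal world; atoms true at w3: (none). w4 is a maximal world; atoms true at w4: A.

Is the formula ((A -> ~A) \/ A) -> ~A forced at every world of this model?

No

Not every world: w0 ||-/- ((A -> ~A) \/ A) -> ~A.
w0 ||-/- ((A -> ~A) \/ A) -> ~A: at the accessible world w1, w1 ||- (A -> ~A) \/ A but w1 ||-/- ~A.
w1 ||-/- ~A since w1 is accessible from w1 and w1 ||- A.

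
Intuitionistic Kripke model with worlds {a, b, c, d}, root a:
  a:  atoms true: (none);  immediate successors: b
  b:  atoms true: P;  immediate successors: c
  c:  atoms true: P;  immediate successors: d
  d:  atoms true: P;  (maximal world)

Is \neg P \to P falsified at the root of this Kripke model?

No

a \Vdash \neg P \to P vacuously: no world accessible from a forces the antecedent \neg P.
So the root a forces \neg P \to P; the model is not a countermodel.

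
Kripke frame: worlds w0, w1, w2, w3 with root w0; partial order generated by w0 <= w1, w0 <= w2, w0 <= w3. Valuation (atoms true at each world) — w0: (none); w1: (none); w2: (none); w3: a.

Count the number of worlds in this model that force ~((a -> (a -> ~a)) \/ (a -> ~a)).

w0: does not force it — w0 ||-/- ~((a -> (a -> ~a)) \/ (a -> ~a)) since w1 is accessible from w0 and w1 ||- (a -> (a -> ~a)) \/ (a -> ~a).
w1: does not force it — w1 ||-/- ~((a -> (a -> ~a)) \/ (a -> ~a)) since w1 is accessible from w1 and w1 ||- (a -> (a -> ~a)) \/ (a -> ~a).
w2: does not force it — w2 ||-/- ~((a -> (a -> ~a)) \/ (a -> ~a)) since w2 is accessible from w2 and w2 ||- (a -> (a -> ~a)) \/ (a -> ~a).
w3: forces it.
Worlds forcing the formula: {w3}.

1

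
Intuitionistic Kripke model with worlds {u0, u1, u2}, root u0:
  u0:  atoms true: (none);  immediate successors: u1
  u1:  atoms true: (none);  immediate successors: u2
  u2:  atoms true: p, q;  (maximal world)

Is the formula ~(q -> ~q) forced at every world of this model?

u0 ||- ~(q -> ~q): no world accessible from u0 forces q -> ~q.
Since the root u0 forces ~(q -> ~q) and forcing is persistent (monotone upward), every world forces it.

Yes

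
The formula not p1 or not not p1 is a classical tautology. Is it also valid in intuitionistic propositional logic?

This is the weak law of excluded middle, which is not intuitionistically valid.
A Kripke countermodel: worlds a, b, c; order generated by a <= b, a <= c; atoms true at each world — a:{}; b:{p1}; c:{}.
a does not force not p1 or not not p1: neither disjunct is forced at a.
a does not force not p1 since b is accessible from a and b forces p1.
So the root a does not force the formula.

No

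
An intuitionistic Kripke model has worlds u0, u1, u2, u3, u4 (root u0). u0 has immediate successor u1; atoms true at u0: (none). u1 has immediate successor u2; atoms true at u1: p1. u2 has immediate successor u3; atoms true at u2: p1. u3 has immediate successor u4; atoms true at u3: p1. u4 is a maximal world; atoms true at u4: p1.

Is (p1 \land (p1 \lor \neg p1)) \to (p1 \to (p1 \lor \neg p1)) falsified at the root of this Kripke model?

u0 \Vdash (p1 \land (p1 \lor \neg p1)) \to (p1 \to (p1 \lor \neg p1)): every world accessible from u0 that forces p1 \land (p1 \lor \neg p1) (namely u1, u2, u3, u4) also forces p1 \to (p1 \lor \neg p1).
So the root u0 forces (p1 \land (p1 \lor \neg p1)) \to (p1 \to (p1 \lor \neg p1)); the model is not a countermodel.

No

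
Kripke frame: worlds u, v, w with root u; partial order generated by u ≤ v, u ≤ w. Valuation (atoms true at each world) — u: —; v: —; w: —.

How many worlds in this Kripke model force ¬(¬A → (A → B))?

u: does not force it — u ⊮ ¬(¬A → (A → B)) since u is accessible from u and u ⊩ ¬A → (A → B).
v: does not force it — v ⊮ ¬(¬A → (A → B)) since v is accessible from v and v ⊩ ¬A → (A → B).
w: does not force it.
Worlds forcing the formula: { }.

0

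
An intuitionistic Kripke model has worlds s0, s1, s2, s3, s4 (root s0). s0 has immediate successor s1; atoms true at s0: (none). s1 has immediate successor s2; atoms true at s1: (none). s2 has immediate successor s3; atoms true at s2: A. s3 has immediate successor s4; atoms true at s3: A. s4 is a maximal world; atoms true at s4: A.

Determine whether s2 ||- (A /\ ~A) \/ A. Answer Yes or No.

Yes

s2 ||- (A /\ ~A) \/ A via the disjunct A.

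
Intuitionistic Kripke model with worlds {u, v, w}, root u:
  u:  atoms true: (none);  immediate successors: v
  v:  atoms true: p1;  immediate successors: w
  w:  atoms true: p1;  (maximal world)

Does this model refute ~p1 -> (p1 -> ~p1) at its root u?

u ||- ~p1 -> (p1 -> ~p1) vacuously: no world accessible from u forces the antecedent ~p1.
So the root u forces ~p1 -> (p1 -> ~p1); the model is not a countermodel.

No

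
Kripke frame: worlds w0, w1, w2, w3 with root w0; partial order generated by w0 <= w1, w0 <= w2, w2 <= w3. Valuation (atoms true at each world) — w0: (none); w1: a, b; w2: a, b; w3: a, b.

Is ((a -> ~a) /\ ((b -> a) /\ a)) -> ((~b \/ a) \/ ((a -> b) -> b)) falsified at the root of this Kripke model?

No

w0 ||- ((a -> ~a) /\ ((b -> a) /\ a)) -> ((~b \/ a) \/ ((a -> b) -> b)) vacuously: no world accessible from w0 forces the antecedent (a -> ~a) /\ ((b -> a) /\ a).
So the root w0 forces ((a -> ~a) /\ ((b -> a) /\ a)) -> ((~b \/ a) \/ ((a -> b) -> b)); the model is not a countermodel.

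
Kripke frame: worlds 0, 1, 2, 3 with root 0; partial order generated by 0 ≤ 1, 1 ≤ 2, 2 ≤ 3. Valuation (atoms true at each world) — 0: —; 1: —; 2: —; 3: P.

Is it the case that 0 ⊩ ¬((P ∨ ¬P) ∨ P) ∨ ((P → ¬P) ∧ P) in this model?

0 ⊮ ¬((P ∨ ¬P) ∨ P) ∨ ((P → ¬P) ∧ P): neither disjunct is forced at 0.
0 ⊮ ¬((P ∨ ¬P) ∨ P) since 3 is accessible from 0 and 3 ⊩ (P ∨ ¬P) ∨ P.
3 ⊩ (P ∨ ¬P) ∨ P via the disjunct P ∨ ¬P.

No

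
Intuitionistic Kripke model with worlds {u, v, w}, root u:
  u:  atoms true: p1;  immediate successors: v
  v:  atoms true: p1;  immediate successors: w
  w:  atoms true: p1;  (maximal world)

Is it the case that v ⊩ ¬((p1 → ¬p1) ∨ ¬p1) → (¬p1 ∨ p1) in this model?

Yes

v ⊩ ¬((p1 → ¬p1) ∨ ¬p1) → (¬p1 ∨ p1): every world accessible from v that forces ¬((p1 → ¬p1) ∨ ¬p1) (namely v, w) also forces ¬p1 ∨ p1.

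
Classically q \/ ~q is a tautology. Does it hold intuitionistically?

This is the law of excluded middle, which is not intuitionistically valid.
A Kripke countermodel: worlds w0, w1; order generated by w0 <= w1; atoms true at each world — w0:{}; w1:{q}.
w0 ||-/- q \/ ~q: neither disjunct is forced at w0.
w0 lacks atom q, so w0 ||-/- q.
So the root w0 does not force the formula.

No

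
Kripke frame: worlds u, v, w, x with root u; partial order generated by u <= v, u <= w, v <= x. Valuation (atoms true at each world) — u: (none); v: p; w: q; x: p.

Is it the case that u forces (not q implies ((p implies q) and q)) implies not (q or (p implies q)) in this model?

No

u does not force (not q implies ((p implies q) and q)) implies not (q or (p implies q)): at the accessible world w, w forces not q implies ((p implies q) and q) but w does not force not (q or (p implies q)).
w does not force not (q or (p implies q)) since w is accessible from w and w forces q or (p implies q).
w forces q or (p implies q) via the disjunct q.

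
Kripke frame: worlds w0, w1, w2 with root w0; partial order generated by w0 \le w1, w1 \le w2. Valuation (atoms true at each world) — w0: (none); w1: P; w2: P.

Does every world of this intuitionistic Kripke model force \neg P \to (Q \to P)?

w0 \Vdash \neg P \to (Q \to P) vacuously: no world accessible from w0 forces the antecedent \neg P.
Since the root w0 forces \neg P \to (Q \to P) and forcing is persistent (monotone upward), every world forces it.

Yes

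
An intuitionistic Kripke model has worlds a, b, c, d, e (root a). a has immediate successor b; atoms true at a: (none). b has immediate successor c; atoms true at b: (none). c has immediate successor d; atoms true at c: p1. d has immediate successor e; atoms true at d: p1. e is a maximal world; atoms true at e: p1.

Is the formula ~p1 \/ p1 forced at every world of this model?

Not every world: a ||-/- ~p1 \/ p1.
a ||-/- ~p1 \/ p1: neither disjunct is forced at a.
a ||-/- ~p1 since c is accessible from a and c ||- p1.

No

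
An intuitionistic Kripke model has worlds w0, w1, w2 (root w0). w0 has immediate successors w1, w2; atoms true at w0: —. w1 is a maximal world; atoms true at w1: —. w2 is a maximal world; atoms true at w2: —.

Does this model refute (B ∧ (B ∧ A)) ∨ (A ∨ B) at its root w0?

w0 ⊮ (B ∧ (B ∧ A)) ∨ (A ∨ B): neither disjunct is forced at w0.
w0 ⊮ B ∧ (B ∧ A) since w0 fails B.
So the root w0 does not force (B ∧ (B ∧ A)) ∨ (A ∨ B); the model is a countermodel.

Yes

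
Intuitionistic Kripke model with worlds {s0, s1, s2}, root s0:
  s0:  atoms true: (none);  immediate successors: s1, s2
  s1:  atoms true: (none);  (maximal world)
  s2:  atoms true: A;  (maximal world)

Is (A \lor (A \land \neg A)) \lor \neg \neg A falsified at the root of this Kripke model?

s0 \nVdash (A \lor (A \land \neg A)) \lor \neg \neg A: neither disjunct is forced at s0.
s0 \nVdash A \lor (A \land \neg A): neither disjunct is forced at s0.
s0 lacks atom A, so s0 \nVdash A.
So the root s0 does not force (A \lor (A \land \neg A)) \lor \neg \neg A; the model is a countermodel.

Yes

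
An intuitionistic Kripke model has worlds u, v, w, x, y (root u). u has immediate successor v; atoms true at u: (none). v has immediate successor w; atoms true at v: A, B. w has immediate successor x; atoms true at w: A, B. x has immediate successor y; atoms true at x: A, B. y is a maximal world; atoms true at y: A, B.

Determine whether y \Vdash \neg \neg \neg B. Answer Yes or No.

y \nVdash \neg \neg \neg B since y is accessible from y and y \Vdash \neg \neg B.
y \Vdash \neg \neg B: no world accessible from y forces \neg B.

No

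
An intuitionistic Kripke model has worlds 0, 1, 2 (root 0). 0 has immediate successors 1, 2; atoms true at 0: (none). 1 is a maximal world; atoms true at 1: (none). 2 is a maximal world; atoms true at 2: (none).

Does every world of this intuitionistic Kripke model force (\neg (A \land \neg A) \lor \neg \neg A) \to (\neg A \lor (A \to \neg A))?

Yes

0 \Vdash (\neg (A \land \neg A) \lor \neg \neg A) \to (\neg A \lor (A \to \neg A)): every world accessible from 0 that forces \neg (A \land \neg A) \lor \neg \neg A (namely 0, 1, 2) also forces \neg A \lor (A \to \neg A).
Since the root 0 forces (\neg (A \land \neg A) \lor \neg \neg A) \to (\neg A \lor (A \to \neg A)) and forcing is persistent (monotone upward), every world forces it.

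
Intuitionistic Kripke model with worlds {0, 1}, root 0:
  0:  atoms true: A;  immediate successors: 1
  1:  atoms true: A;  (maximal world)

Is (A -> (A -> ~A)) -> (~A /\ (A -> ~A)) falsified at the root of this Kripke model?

0 ||- (A -> (A -> ~A)) -> (~A /\ (A -> ~A)) vacuously: no world accessible from 0 forces the antecedent A -> (A -> ~A).
So the root 0 forces (A -> (A -> ~A)) -> (~A /\ (A -> ~A)); the model is not a countermodel.

No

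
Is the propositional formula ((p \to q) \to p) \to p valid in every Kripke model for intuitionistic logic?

This is Peirce's law, which is not intuitionistically valid.
A Kripke countermodel: worlds u0, u1; order generated by u0 \le u1; atoms true at each world — u0:{}; u1:{p}.
u0 \nVdash ((p \to q) \to p) \to p: already at u0 itself, u0 \Vdash (p \to q) \to p but u0 \nVdash p.
u0 lacks atom p, so u0 \nVdash p.
So the root u0 does not force the formula.

No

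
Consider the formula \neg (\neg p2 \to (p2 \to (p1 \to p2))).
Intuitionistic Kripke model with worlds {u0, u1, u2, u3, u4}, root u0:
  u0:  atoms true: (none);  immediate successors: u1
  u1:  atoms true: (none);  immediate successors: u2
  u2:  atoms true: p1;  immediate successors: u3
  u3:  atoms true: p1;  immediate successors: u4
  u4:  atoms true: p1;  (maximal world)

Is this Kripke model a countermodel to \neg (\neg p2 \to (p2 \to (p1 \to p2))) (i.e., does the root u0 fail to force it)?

Yes

u0 \nVdash \neg (\neg p2 \to (p2 \to (p1 \to p2))) since u0 is accessible from u0 and u0 \Vdash \neg p2 \to (p2 \to (p1 \to p2)).
u0 \Vdash \neg p2 \to (p2 \to (p1 \to p2)): every world accessible from u0 that forces \neg p2 (namely u0, u1, u2, u3, u4) also forces p2 \to (p1 \to p2).
So the root u0 does not force \neg (\neg p2 \to (p2 \to (p1 \to p2))); the model is a countermodel.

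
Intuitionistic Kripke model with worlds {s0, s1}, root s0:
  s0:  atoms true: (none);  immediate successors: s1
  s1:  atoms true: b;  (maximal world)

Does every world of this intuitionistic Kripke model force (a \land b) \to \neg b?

s0 \Vdash (a \land b) \to \neg b vacuously: no world accessible from s0 forces the antecedent a \land b.
Since the root s0 forces (a \land b) \to \neg b and forcing is persistent (monotone upward), every world forces it.

Yes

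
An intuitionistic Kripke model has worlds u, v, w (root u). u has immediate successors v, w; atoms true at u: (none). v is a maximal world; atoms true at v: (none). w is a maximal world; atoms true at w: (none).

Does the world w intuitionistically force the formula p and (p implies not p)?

w does not force p and (p implies not p) since w fails p.

No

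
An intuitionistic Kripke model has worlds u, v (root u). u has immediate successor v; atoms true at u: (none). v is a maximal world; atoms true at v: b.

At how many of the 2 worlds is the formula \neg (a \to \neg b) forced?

0

u: does not force it — u \nVdash \neg (a \to \neg b) since u is accessible from u and u \Vdash a \to \neg b.
v: does not force it.
Worlds forcing the formula: { }.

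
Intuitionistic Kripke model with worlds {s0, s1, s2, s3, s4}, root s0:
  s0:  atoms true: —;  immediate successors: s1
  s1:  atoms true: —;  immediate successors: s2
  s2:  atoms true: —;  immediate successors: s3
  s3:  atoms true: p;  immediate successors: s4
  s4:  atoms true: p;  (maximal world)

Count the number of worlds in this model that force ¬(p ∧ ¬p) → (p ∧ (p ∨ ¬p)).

2

s0: does not force it — s0 ⊮ ¬(p ∧ ¬p) → (p ∧ (p ∨ ¬p)): already at s0 itself, s0 ⊩ ¬(p ∧ ¬p) but s0 ⊮ p ∧ (p ∨ ¬p).
s1: does not force it — s1 ⊮ ¬(p ∧ ¬p) → (p ∧ (p ∨ ¬p)): already at s1 itself, s1 ⊩ ¬(p ∧ ¬p) but s1 ⊮ p ∧ (p ∨ ¬p).
s2: does not force it.
s3: forces it.
s4: forces it.
Worlds forcing the formula: {s3, s4}.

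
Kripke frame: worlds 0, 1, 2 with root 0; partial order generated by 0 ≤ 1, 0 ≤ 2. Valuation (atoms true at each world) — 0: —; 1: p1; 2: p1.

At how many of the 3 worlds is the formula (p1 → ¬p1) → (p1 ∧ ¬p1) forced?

0: forces it.
1: forces it.
2: forces it.
Worlds forcing the formula: {0, 1, 2}.

3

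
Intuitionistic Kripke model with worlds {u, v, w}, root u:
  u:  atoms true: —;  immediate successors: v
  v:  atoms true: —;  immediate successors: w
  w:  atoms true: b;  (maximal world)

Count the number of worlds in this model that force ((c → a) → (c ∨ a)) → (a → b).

u: forces it.
v: forces it.
w: forces it.
Worlds forcing the formula: {u, v, w}.

3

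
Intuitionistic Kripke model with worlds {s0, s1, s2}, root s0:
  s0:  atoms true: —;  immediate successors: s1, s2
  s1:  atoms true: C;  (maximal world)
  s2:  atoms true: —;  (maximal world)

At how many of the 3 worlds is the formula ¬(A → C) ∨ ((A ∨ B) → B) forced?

3

s0: forces it.
s1: forces it.
s2: forces it.
Worlds forcing the formula: {s0, s1, s2}.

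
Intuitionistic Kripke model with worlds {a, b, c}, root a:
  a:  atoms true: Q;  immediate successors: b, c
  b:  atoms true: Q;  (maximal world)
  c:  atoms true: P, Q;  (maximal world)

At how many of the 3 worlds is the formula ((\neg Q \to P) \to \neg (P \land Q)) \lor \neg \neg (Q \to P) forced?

2

a: does not force it — a \nVdash ((\neg Q \to P) \to \neg (P \land Q)) \lor \neg \neg (Q \to P): neither disjunct is forced at a.
b: forces it.
c: forces it.
Worlds forcing the formula: {b, c}.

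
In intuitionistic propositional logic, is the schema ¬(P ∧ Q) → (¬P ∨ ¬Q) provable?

No

This is the constructively invalid direction of De Morgan's law for conjunction, which is not intuitionistically valid.
A Kripke countermodel: worlds 0, 1, 2; order generated by 0 ≤ 1, 0 ≤ 2; atoms true at each world — 0:{}; 1:{P}; 2:{Q}.
0 ⊮ ¬(P ∧ Q) → (¬P ∨ ¬Q): already at 0 itself, 0 ⊩ ¬(P ∧ Q) but 0 ⊮ ¬P ∨ ¬Q.
0 ⊮ ¬P ∨ ¬Q: neither disjunct is forced at 0.
0 ⊮ ¬P since 1 is accessible from 0 and 1 ⊩ P.
So the root 0 does not force the formula.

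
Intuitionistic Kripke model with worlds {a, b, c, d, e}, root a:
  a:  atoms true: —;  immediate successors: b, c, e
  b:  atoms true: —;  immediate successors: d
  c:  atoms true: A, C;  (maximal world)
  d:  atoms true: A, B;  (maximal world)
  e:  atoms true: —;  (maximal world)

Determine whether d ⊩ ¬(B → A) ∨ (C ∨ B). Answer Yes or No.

Yes

d ⊩ ¬(B → A) ∨ (C ∨ B) via the disjunct C ∨ B.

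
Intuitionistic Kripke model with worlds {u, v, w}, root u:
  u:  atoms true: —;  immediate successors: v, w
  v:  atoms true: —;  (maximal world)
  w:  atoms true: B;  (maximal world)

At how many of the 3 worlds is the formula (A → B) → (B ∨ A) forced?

1

u: does not force it — u ⊮ (A → B) → (B ∨ A): already at u itself, u ⊩ A → B but u ⊮ B ∨ A.
v: does not force it — v ⊮ (A → B) → (B ∨ A): already at v itself, v ⊩ A → B but v ⊮ B ∨ A.
w: forces it.
Worlds forcing the formula: {w}.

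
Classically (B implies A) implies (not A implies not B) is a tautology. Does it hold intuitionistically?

Yes

This is the forward direction of contraposition, which is intuitionistically derivable.
Assume B implies A and not A. If B held then A would follow, contradicting not A; so not B.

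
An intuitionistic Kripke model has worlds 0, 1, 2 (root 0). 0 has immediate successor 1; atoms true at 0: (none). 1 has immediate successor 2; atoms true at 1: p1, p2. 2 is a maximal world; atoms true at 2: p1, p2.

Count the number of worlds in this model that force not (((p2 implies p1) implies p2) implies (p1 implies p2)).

0

0: does not force it — 0 does not force not (((p2 implies p1) implies p2) implies (p1 implies p2)) since 0 is accessible from 0 and 0 forces ((p2 implies p1) implies p2) implies (p1 implies p2).
1: does not force it — 1 does not force not (((p2 implies p1) implies p2) implies (p1 implies p2)) since 1 is accessible from 1 and 1 forces ((p2 implies p1) implies p2) implies (p1 implies p2).
2: does not force it — 2 does not force not (((p2 implies p1) implies p2) implies (p1 implies p2)) since 2 is accessible from 2 and 2 forces ((p2 implies p1) implies p2) implies (p1 implies p2).
Worlds forcing the formula: { }.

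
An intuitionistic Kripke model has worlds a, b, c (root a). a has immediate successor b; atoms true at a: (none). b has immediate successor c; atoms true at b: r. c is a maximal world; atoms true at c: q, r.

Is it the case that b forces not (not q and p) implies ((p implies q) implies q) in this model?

b does not force not (not q and p) implies ((p implies q) implies q): already at b itself, b forces not (not q and p) but b does not force (p implies q) implies q.
b does not force (p implies q) implies q: already at b itself, b forces p implies q but b does not force q.
b lacks atom q, so b does not force q.

No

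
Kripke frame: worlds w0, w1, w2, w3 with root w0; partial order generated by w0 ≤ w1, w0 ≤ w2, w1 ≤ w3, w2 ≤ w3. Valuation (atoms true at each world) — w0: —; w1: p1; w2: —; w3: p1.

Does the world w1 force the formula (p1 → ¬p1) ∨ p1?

w1 ⊩ (p1 → ¬p1) ∨ p1 via the disjunct p1.

Yes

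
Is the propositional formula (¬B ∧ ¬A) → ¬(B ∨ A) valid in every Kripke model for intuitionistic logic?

Yes

This is a constructively valid De Morgan direction (conjunction of negations to negated disjunction), which is intuitionistically derivable.
If both ¬B and ¬A hold at a world, no accessible world forces B or forces A, so none forces B ∨ A.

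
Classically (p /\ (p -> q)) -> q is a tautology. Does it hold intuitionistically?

Yes

This is modus ponens in implicational form, which is intuitionistically derivable.
If a world forces p and p -> q, then applying the implication at that world (which is accessible from itself) gives q.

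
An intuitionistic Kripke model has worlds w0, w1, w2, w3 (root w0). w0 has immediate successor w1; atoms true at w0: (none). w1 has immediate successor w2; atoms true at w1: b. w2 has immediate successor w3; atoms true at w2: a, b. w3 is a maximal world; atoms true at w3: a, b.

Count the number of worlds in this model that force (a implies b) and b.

w0: does not force it — w0 does not force (a implies b) and b since w0 fails b.
w1: forces it.
w2: forces it.
w3: forces it.
Worlds forcing the formula: {w1, w2, w3}.

3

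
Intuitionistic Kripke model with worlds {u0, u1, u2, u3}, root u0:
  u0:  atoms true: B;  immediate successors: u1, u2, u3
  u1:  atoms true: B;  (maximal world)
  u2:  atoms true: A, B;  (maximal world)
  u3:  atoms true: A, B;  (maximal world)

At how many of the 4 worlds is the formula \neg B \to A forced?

4

u0: forces it.
u1: forces it.
u2: forces it.
u3: forces it.
Worlds forcing the formula: {u0, u1, u2, u3}.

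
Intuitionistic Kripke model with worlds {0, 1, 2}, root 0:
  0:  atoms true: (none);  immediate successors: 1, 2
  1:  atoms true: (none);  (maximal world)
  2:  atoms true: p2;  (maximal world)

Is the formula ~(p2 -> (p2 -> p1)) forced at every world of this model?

Not every world: 0 ||-/- ~(p2 -> (p2 -> p1)).
0 ||-/- ~(p2 -> (p2 -> p1)) since 1 is accessible from 0 and 1 ||- p2 -> (p2 -> p1).
1 ||- p2 -> (p2 -> p1) vacuously: no world accessible from 1 forces the antecedent p2.

No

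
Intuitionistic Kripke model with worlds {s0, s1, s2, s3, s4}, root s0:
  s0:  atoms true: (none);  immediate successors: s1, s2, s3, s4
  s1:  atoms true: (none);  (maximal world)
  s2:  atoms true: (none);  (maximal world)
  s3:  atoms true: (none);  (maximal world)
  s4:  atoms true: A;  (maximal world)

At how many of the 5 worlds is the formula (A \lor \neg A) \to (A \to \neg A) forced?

s0: does not force it — s0 \nVdash (A \lor \neg A) \to (A \to \neg A): at the accessible world s4, s4 \Vdash A \lor \neg A but s4 \nVdash A \to \neg A.
s1: forces it.
s2: forces it.
s3: forces it.
s4: does not force it.
Worlds forcing the formula: {s1, s2, s3}.

3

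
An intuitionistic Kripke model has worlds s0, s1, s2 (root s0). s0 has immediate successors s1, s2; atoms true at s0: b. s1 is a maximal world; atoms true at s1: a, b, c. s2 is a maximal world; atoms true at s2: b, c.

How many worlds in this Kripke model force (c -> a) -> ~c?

s0: does not force it — s0 ||-/- (c -> a) -> ~c: at the accessible world s1, s1 ||- c -> a but s1 ||-/- ~c.
s1: does not force it — s1 ||-/- (c -> a) -> ~c: already at s1 itself, s1 ||- c -> a but s1 ||-/- ~c.
s2: forces it.
Worlds forcing the formula: {s2}.

1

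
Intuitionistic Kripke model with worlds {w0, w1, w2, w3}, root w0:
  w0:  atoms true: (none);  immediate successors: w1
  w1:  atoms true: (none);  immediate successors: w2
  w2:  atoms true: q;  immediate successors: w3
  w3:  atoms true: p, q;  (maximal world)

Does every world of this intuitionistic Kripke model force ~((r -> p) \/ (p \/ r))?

No

Not every world: w0 ||-/- ~((r -> p) \/ (p \/ r)).
w0 ||-/- ~((r -> p) \/ (p \/ r)) since w0 is accessible from w0 and w0 ||- (r -> p) \/ (p \/ r).
w0 ||- (r -> p) \/ (p \/ r) via the disjunct r -> p.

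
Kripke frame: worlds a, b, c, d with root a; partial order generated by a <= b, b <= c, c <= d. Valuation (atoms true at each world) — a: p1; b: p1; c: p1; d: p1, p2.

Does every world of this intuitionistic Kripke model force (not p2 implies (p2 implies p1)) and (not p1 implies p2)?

Yes

a forces (not p2 implies (p2 implies p1)) and (not p1 implies p2) since a forces both conjuncts.
Since the root a forces (not p2 implies (p2 implies p1)) and (not p1 implies p2) and forcing is persistent (monotone upward), every world forces it.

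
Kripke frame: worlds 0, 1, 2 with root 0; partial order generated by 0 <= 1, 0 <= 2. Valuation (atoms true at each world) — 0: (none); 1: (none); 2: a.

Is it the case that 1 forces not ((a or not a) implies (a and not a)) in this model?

Yes

1 forces not ((a or not a) implies (a and not a)): no world accessible from 1 forces (a or not a) implies (a and not a).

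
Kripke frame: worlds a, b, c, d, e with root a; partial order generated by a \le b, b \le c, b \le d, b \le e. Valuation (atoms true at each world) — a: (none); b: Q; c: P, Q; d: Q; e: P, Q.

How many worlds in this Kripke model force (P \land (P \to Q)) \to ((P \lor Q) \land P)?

a: forces it.
b: forces it.
c: forces it.
d: forces it.
e: forces it.
Worlds forcing the formula: {a, b, c, d, e}.

5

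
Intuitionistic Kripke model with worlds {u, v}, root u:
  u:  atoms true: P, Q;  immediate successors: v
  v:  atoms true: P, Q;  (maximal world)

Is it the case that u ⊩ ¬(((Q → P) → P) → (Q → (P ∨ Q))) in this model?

No

u ⊮ ¬(((Q → P) → P) → (Q → (P ∨ Q))) since u is accessible from u and u ⊩ ((Q → P) → P) → (Q → (P ∨ Q)).
u ⊩ ((Q → P) → P) → (Q → (P ∨ Q)): every world accessible from u that forces (Q → P) → P (namely u, v) also forces Q → (P ∨ Q).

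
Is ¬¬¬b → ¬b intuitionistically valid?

This is triple-negation reduction, which is intuitionistically derivable.
Assume ¬¬¬b and suppose b. Then ¬¬b (double-negation introduction), contradicting ¬¬¬b. So ¬b.

Yes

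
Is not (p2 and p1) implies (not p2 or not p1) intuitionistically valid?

No

This is the constructively invalid direction of De Morgan's law for conjunction, which is not intuitionistically valid.
A Kripke countermodel: worlds s0, s1, s2; order generated by s0 <= s1, s0 <= s2; atoms true at each world — s0:{}; s1:{p2}; s2:{p1}.
s0 does not force not (p2 and p1) implies (not p2 or not p1): already at s0 itself, s0 forces not (p2 and p1) but s0 does not force not p2 or not p1.
s0 does not force not p2 or not p1: neither disjunct is forced at s0.
s0 does not force not p2 since s1 is accessible from s0 and s1 forces p2.
So the root s0 does not force the formula.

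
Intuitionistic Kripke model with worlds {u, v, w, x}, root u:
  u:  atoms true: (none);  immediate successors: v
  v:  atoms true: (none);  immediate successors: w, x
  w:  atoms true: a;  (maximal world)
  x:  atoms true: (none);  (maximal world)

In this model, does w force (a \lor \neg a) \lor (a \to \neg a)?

w \Vdash (a \lor \neg a) \lor (a \to \neg a) via the disjunct a \lor \neg a.

Yes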